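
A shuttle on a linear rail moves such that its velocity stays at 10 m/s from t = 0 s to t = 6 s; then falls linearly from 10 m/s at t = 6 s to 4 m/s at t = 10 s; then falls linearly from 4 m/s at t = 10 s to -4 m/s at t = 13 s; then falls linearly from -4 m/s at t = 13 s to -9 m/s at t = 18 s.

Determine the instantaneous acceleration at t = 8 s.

Acceleration is the slope of the v-t graph on 6–10 s: (4 − 10)/(10 − 6) = -1.5 m/s².

-1.5 m/s²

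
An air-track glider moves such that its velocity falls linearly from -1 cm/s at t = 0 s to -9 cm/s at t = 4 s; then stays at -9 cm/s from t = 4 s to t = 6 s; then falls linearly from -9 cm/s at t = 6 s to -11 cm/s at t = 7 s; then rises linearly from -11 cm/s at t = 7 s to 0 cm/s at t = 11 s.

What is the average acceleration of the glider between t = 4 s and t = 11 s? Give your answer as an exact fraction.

Average acceleration = Δv/Δt = (0 − -9)/(11 − 4) = 9/7 cm/s².

9/7 cm/s²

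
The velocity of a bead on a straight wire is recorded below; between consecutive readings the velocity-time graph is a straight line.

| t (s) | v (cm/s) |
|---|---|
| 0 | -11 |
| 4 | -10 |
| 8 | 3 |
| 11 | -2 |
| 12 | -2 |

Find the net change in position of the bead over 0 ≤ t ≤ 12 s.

-56.5 cm

Displacement is the signed area under the v-t curve.
0–4 s: ½(-11 + -10)(4) = -42 cm
4–8 s: ½(-10 + 3)(4) = -14 cm
8–11 s: ½(3 + -2)(3) = 1.5 cm
11–12 s: -2 × 1 = -2 cm
Net displacement = -56.5 cm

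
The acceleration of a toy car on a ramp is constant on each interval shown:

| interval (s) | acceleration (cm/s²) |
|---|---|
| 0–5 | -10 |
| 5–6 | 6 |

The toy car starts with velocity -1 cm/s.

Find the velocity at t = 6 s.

-45 cm/s

Δv equals the area under the a-t graph; then v = v₀ + Δv.
0–5 s: -10 × 5 = -50 cm/s
5–6 s: 6 × 1 = 6 cm/s
Δv = -44 cm/s, so v(6) = -1 + (-44) = -45 cm/s.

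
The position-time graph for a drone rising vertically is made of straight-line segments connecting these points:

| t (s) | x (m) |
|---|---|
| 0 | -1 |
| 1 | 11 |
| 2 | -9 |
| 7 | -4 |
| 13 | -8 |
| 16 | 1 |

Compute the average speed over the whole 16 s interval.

Average speed = (total path length)/(elapsed time); on a piecewise-linear x-t graph the path length is Σ|Δx|.
0–1 s: |Δx| = |11 − -1| = 12 m
1–2 s: |Δx| = |-9 − 11| = 20 m
2–7 s: |Δx| = |-4 − -9| = 5 m
7–13 s: |Δx| = |-8 − -4| = 4 m
13–16 s: |Δx| = |1 − -8| = 9 m
Total path = 50 m; average speed = 50/16 = 3.125 m/s.

3.125 m/s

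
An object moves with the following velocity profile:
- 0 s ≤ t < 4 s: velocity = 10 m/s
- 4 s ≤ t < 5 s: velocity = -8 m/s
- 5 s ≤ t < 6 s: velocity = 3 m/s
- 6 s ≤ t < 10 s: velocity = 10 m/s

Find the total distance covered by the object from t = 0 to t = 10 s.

Total distance travelled is ∫|v| dt — sum the magnitudes of each area piece.
0–4 s: |10| × 4 = 40 m
4–5 s: |-8| × 1 = 8 m
5–6 s: |3| × 1 = 3 m
6–10 s: |10| × 4 = 40 m
Total distance = 91 m

91 m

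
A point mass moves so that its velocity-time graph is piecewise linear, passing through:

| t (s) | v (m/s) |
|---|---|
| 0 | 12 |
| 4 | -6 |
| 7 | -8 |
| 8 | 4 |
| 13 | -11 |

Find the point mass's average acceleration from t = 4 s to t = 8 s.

Average acceleration = Δv/Δt = (4 − -6)/(8 − 4) = 2.5 m/s².

2.5 m/s²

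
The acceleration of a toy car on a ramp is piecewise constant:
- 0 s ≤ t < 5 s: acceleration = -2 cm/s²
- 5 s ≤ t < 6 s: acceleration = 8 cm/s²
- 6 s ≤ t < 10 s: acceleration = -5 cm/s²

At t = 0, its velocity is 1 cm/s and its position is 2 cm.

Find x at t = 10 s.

On each constant-a segment, Δv = aΔt and Δx = v₀Δt + ½aΔt²; chain segment to segment.
0–5 s: v starts 1 cm/s; Δx = 1·5 + ½·-2·5² = -20 cm; v ends -9 cm/s.
5–6 s: v starts -9 cm/s; Δx = -9·1 + ½·8·1² = -5 cm; v ends -1 cm/s.
6–10 s: v starts -1 cm/s; Δx = -1·4 + ½·-5·4² = -44 cm; v ends -21 cm/s.
x(10) = 2 + Σ Δx = -67 cm.

-67 cm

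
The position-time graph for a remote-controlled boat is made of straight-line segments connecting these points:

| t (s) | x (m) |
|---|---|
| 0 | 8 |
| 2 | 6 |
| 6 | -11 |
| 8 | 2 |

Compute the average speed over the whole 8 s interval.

Average speed = (total path length)/(elapsed time); on a piecewise-linear x-t graph the path length is Σ|Δx|.
0–2 s: |Δx| = |6 − 8| = 2 m
2–6 s: |Δx| = |-11 − 6| = 17 m
6–8 s: |Δx| = |2 − -11| = 13 m
Total path = 32 m; average speed = 32/8 = 4 m/s.

4 m/s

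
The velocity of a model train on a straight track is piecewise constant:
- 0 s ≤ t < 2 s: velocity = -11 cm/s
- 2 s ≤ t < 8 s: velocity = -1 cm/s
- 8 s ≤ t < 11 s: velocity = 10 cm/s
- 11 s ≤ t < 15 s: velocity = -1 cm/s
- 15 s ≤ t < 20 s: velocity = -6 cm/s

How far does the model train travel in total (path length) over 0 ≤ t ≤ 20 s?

Total distance travelled is ∫|v| dt — sum the magnitudes of each area piece.
0–2 s: |-11| × 2 = 22 cm
2–8 s: |-1| × 6 = 6 cm
8–11 s: |10| × 3 = 30 cm
11–15 s: |-1| × 4 = 4 cm
15–20 s: |-6| × 5 = 30 cm
Total distance = 92 cm

92 cm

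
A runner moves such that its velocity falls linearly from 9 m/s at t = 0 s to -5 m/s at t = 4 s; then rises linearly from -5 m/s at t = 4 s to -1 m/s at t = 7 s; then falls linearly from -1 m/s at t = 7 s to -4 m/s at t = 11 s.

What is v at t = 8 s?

On 7–11 s the graph is linear from -1 to -4 m/s: v(8) = -1 + (-4 − -1)·(8 − 7)/(11 − 7) = -1.75 m/s.

-1.75 m/s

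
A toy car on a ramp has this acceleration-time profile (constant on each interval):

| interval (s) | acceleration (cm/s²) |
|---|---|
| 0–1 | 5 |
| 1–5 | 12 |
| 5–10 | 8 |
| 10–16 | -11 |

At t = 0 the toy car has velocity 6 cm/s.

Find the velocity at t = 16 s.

33 cm/s

Δv equals the area under the a-t graph; then v = v₀ + Δv.
0–1 s: 5 × 1 = 5 cm/s
1–5 s: 12 × 4 = 48 cm/s
5–10 s: 8 × 5 = 40 cm/s
10–16 s: -11 × 6 = -66 cm/s
Δv = 27 cm/s, so v(16) = 6 + (27) = 33 cm/s.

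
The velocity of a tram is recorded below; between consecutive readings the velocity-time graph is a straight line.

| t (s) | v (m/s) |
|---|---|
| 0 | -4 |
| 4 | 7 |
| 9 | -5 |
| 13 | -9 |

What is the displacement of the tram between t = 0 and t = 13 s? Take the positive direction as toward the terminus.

-17 m

Net displacement equals the area under the velocity-time graph (areas below the axis count negative).
0–4 s: ½(-4 + 7)(4) = 6 m
4–9 s: ½(7 + -5)(5) = 5 m
9–13 s: ½(-5 + -9)(4) = -28 m
Net displacement = -17 m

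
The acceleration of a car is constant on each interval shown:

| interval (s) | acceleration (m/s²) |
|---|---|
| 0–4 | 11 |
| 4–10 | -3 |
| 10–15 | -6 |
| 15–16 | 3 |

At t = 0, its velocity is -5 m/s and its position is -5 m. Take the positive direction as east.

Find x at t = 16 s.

On each constant-a segment, Δv = aΔt and Δx = v₀Δt + ½aΔt²; chain segment to segment.
0–4 s: v starts -5 m/s; Δx = -5·4 + ½·11·4² = 68 m; v ends 39 m/s.
4–10 s: v starts 39 m/s; Δx = 39·6 + ½·-3·6² = 180 m; v ends 21 m/s.
10–15 s: v starts 21 m/s; Δx = 21·5 + ½·-6·5² = 30 m; v ends -9 m/s.
15–16 s: v starts -9 m/s; Δx = -9·1 + ½·3·1² = -7.5 m; v ends -6 m/s.
x(16) = -5 + Σ Δx = 265.5 m.

265.5 m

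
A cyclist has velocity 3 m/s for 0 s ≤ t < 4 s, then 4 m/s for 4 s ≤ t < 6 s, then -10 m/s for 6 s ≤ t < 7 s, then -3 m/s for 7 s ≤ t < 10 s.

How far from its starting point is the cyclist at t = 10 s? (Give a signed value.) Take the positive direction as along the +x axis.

1 m

Net displacement equals the area under the velocity-time graph (areas below the axis count negative).
0–4 s: 3 × 4 = 12 m
4–6 s: 4 × 2 = 8 m
6–7 s: -10 × 1 = -10 m
7–10 s: -3 × 3 = -9 m
Net displacement = 1 m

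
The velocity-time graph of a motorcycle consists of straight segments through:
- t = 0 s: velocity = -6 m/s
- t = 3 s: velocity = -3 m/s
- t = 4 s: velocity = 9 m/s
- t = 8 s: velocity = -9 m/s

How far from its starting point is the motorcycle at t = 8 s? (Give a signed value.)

-10.5 m

Displacement is the signed area under the v-t curve.
0–3 s: ½(-6 + -3)(3) = -13.5 m
3–4 s: ½(-3 + 9)(1) = 3 m
4–8 s: ½(9 + -9)(4) = 0 m
Net displacement = -10.5 m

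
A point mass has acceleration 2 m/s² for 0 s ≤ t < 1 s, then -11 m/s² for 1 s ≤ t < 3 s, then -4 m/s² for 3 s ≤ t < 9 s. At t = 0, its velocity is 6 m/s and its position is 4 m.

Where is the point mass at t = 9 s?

-151 m

On each constant-a segment, Δv = aΔt and Δx = v₀Δt + ½aΔt²; chain segment to segment.
0–1 s: v starts 6 m/s; Δx = 6·1 + ½·2·1² = 7 m; v ends 8 m/s.
1–3 s: v starts 8 m/s; Δx = 8·2 + ½·-11·2² = -6 m; v ends -14 m/s.
3–9 s: v starts -14 m/s; Δx = -14·6 + ½·-4·6² = -156 m; v ends -38 m/s.
x(9) = 4 + Σ Δx = -151 m.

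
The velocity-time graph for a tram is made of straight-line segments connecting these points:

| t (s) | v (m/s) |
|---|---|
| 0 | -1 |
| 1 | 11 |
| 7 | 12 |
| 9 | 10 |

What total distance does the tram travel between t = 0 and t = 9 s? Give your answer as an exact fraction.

Distance (not displacement) is the total path length: add the absolute areas under v-t.
0–1 s: v = 0 at t = 1/12 s; triangle areas 1/24 + 121/24 = 61/12 m
1–7 s: |½(11 + 12)(6)| = 69 m
7–9 s: |½(12 + 10)(2)| = 22 m
Total distance = 1153/12 m

1153/12 m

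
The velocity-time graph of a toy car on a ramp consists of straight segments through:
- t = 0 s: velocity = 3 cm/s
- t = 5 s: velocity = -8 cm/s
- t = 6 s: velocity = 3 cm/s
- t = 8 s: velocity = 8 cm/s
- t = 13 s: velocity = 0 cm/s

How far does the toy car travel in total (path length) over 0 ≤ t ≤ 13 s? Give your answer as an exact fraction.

Total distance travelled is ∫|v| dt — sum the magnitudes of each area piece.
0–5 s: v = 0 at t = 15/11 s; triangle areas 45/22 + 160/11 = 365/22 cm
5–6 s: v = 0 at t = 63/11 s; triangle areas 32/11 + 9/22 = 73/22 cm
6–8 s: |½(3 + 8)(2)| = 11 cm
8–13 s: |½(8 + 0)(5)| = 20 cm
Total distance = 560/11 cm

560/11 cm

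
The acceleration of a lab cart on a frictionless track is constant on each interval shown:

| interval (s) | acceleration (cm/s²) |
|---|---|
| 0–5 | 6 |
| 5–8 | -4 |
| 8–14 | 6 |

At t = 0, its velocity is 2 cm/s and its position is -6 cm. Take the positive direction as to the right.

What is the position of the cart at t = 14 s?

385 cm

On each constant-a segment, Δv = aΔt and Δx = v₀Δt + ½aΔt²; chain segment to segment.
0–5 s: v starts 2 cm/s; Δx = 2·5 + ½·6·5² = 85 cm; v ends 32 cm/s.
5–8 s: v starts 32 cm/s; Δx = 32·3 + ½·-4·3² = 78 cm; v ends 20 cm/s.
8–14 s: v starts 20 cm/s; Δx = 20·6 + ½·6·6² = 228 cm; v ends 56 cm/s.
x(14) = -6 + Σ Δx = 385 cm.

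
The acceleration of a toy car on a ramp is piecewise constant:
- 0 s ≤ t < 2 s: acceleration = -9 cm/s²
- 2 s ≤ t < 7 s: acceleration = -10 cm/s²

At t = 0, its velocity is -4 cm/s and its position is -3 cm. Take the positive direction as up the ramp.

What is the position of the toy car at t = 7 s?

-264 cm

On each constant-a segment, Δv = aΔt and Δx = v₀Δt + ½aΔt²; chain segment to segment.
0–2 s: v starts -4 cm/s; Δx = -4·2 + ½·-9·2² = -26 cm; v ends -22 cm/s.
2–7 s: v starts -22 cm/s; Δx = -22·5 + ½·-10·5² = -235 cm; v ends -72 cm/s.
x(7) = -3 + Σ Δx = -264 cm.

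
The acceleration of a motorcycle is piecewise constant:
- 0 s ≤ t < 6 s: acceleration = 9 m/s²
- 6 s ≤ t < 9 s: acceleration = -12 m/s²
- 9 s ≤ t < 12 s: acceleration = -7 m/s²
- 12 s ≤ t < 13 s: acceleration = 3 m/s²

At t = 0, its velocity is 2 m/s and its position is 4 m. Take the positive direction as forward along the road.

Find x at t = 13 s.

On each constant-a segment, Δv = aΔt and Δx = v₀Δt + ½aΔt²; chain segment to segment.
0–6 s: v starts 2 m/s; Δx = 2·6 + ½·9·6² = 174 m; v ends 56 m/s.
6–9 s: v starts 56 m/s; Δx = 56·3 + ½·-12·3² = 114 m; v ends 20 m/s.
9–12 s: v starts 20 m/s; Δx = 20·3 + ½·-7·3² = 28.5 m; v ends -1 m/s.
12–13 s: v starts -1 m/s; Δx = -1·1 + ½·3·1² = 0.5 m; v ends 2 m/s.
x(13) = 4 + Σ Δx = 321 m.

321 m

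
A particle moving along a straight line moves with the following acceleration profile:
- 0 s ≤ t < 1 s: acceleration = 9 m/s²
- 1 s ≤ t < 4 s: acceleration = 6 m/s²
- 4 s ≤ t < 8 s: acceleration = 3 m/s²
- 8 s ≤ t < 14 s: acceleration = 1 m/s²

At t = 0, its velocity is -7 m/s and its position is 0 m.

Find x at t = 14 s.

On each constant-a segment, Δv = aΔt and Δx = v₀Δt + ½aΔt²; chain segment to segment.
0–1 s: v starts -7 m/s; Δx = -7·1 + ½·9·1² = -2.5 m; v ends 2 m/s.
1–4 s: v starts 2 m/s; Δx = 2·3 + ½·6·3² = 33 m; v ends 20 m/s.
4–8 s: v starts 20 m/s; Δx = 20·4 + ½·3·4² = 104 m; v ends 32 m/s.
8–14 s: v starts 32 m/s; Δx = 32·6 + ½·1·6² = 210 m; v ends 38 m/s.
x(14) = 0 + Σ Δx = 344.5 m.

344.5 m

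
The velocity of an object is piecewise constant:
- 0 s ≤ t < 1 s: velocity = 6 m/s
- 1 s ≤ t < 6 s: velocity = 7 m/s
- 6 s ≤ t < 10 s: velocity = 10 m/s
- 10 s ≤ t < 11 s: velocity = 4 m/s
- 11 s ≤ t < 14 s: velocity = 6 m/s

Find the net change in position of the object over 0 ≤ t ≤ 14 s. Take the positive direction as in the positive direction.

103 m

Displacement is the signed area under the v-t curve.
0–1 s: 6 × 1 = 6 m
1–6 s: 7 × 5 = 35 m
6–10 s: 10 × 4 = 40 m
10–11 s: 4 × 1 = 4 m
11–14 s: 6 × 3 = 18 m
Net displacement = 103 m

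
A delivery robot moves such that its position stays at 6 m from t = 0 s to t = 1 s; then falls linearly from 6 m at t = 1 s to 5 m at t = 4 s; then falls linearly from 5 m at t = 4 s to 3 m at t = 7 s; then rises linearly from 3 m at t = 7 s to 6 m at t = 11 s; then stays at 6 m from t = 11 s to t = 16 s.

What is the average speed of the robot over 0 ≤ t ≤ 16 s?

Average speed = (total path length)/(elapsed time); on a piecewise-linear x-t graph the path length is Σ|Δx|.
0–1 s: |Δx| = |6 − 6| = 0 m
1–4 s: |Δx| = |5 − 6| = 1 m
4–7 s: |Δx| = |3 − 5| = 2 m
7–11 s: |Δx| = |6 − 3| = 3 m
11–16 s: |Δx| = |6 − 6| = 0 m
Total path = 6 m; average speed = 6/16 = 0.375 m/s.

0.375 m/s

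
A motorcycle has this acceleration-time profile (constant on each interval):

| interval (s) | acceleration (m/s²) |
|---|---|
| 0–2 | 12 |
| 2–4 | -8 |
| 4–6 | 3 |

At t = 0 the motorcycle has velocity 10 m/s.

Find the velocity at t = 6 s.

24 m/s

Δv equals the area under the a-t graph; then v = v₀ + Δv.
0–2 s: 12 × 2 = 24 m/s
2–4 s: -8 × 2 = -16 m/s
4–6 s: 3 × 2 = 6 m/s
Δv = 14 m/s, so v(6) = 10 + (14) = 24 m/s.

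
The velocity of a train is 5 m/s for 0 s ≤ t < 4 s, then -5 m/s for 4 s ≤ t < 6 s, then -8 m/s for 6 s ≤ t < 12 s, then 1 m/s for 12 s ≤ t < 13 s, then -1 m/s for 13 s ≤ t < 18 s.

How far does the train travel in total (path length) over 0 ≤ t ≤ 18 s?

84 m

Distance (not displacement) is the total path length: add the absolute areas under v-t.
0–4 s: |5| × 4 = 20 m
4–6 s: |-5| × 2 = 10 m
6–12 s: |-8| × 6 = 48 m
12–13 s: |1| × 1 = 1 m
13–18 s: |-1| × 5 = 5 m
Total distance = 84 m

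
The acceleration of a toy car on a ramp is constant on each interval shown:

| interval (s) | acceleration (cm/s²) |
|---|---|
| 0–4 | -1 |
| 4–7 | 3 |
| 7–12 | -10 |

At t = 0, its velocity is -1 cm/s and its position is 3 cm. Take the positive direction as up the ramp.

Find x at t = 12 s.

-115.5 cm

On each constant-a segment, Δv = aΔt and Δx = v₀Δt + ½aΔt²; chain segment to segment.
0–4 s: v starts -1 cm/s; Δx = -1·4 + ½·-1·4² = -12 cm; v ends -5 cm/s.
4–7 s: v starts -5 cm/s; Δx = -5·3 + ½·3·3² = -1.5 cm; v ends 4 cm/s.
7–12 s: v starts 4 cm/s; Δx = 4·5 + ½·-10·5² = -105 cm; v ends -46 cm/s.
x(12) = 3 + Σ Δx = -115.5 cm.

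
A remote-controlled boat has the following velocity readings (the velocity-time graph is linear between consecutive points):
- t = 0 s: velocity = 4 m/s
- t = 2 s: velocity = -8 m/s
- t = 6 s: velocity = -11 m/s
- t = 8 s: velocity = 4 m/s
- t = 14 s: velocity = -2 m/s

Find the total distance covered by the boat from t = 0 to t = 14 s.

63.8 m

Distance (not displacement) is the total path length: add the absolute areas under v-t.
0–2 s: v = 0 at t = 2/3 s; triangle areas 4/3 + 16/3 = 20/3 m
2–6 s: |½(-8 + -11)(4)| = 38 m
6–8 s: v = 0 at t = 112/15 s; triangle areas 121/15 + 16/15 = 137/15 m
8–14 s: v = 0 at t = 12 s; triangle areas 8 + 2 = 10 m
Total distance = 63.8 m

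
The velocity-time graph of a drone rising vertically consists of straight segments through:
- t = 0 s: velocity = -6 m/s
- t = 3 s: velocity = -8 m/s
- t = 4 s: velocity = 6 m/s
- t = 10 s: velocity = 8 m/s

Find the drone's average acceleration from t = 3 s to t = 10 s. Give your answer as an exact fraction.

16/7 m/s²

Average acceleration = Δv/Δt = (8 − -8)/(10 − 3) = 16/7 m/s².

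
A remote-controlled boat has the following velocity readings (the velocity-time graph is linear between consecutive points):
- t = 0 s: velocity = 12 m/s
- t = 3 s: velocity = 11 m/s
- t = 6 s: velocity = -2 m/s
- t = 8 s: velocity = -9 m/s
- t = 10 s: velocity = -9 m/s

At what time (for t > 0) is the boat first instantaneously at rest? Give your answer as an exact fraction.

t = 72/13 s

v changes sign on 3–6 s (from 11 to -2); the graph is linear there, so v = 0 at t = 3 + (-11)·(6 − 3)/(-2 − 11) = 72/13 s.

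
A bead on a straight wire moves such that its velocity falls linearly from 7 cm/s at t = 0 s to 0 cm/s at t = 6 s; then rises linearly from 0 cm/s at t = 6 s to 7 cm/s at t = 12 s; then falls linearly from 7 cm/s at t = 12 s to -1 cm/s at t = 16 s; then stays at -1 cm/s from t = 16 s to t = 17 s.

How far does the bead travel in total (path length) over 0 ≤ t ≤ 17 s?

Total distance travelled is ∫|v| dt — sum the magnitudes of each area piece.
0–6 s: |½(7 + 0)(6)| = 21 cm
6–12 s: |½(0 + 7)(6)| = 21 cm
12–16 s: v = 0 at t = 15.5 s; triangle areas 12.25 + 0.25 = 12.5 cm
16–17 s: |-1| × 1 = 1 cm
Total distance = 55.5 cm

55.5 cm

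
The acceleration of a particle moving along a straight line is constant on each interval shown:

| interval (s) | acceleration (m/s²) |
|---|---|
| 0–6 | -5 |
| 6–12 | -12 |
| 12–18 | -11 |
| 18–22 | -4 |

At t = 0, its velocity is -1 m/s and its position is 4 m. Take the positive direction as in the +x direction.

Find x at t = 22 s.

-2018 m

On each constant-a segment, Δv = aΔt and Δx = v₀Δt + ½aΔt²; chain segment to segment.
0–6 s: v starts -1 m/s; Δx = -1·6 + ½·-5·6² = -96 m; v ends -31 m/s.
6–12 s: v starts -31 m/s; Δx = -31·6 + ½·-12·6² = -402 m; v ends -103 m/s.
12–18 s: v starts -103 m/s; Δx = -103·6 + ½·-11·6² = -816 m; v ends -169 m/s.
18–22 s: v starts -169 m/s; Δx = -169·4 + ½·-4·4² = -708 m; v ends -185 m/s.
x(22) = 4 + Σ Δx = -2018 m.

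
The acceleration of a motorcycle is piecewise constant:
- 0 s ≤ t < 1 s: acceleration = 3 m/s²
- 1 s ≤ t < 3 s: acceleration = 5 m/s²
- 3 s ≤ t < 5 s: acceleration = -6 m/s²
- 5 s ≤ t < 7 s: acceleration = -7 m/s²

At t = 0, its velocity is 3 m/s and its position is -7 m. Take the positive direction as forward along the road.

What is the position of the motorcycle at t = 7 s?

33.5 m

On each constant-a segment, Δv = aΔt and Δx = v₀Δt + ½aΔt²; chain segment to segment.
0–1 s: v starts 3 m/s; Δx = 3·1 + ½·3·1² = 4.5 m; v ends 6 m/s.
1–3 s: v starts 6 m/s; Δx = 6·2 + ½·5·2² = 22 m; v ends 16 m/s.
3–5 s: v starts 16 m/s; Δx = 16·2 + ½·-6·2² = 20 m; v ends 4 m/s.
5–7 s: v starts 4 m/s; Δx = 4·2 + ½·-7·2² = -6 m; v ends -10 m/s.
x(7) = -7 + Σ Δx = 33.5 m.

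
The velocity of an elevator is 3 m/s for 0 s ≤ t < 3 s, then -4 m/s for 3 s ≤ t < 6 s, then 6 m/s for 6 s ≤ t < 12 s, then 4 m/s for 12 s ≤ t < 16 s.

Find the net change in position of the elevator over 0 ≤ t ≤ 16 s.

49 m

Displacement is the signed area under the v-t curve.
0–3 s: 3 × 3 = 9 m
3–6 s: -4 × 3 = -12 m
6–12 s: 6 × 6 = 36 m
12–16 s: 4 × 4 = 16 m
Net displacement = 49 m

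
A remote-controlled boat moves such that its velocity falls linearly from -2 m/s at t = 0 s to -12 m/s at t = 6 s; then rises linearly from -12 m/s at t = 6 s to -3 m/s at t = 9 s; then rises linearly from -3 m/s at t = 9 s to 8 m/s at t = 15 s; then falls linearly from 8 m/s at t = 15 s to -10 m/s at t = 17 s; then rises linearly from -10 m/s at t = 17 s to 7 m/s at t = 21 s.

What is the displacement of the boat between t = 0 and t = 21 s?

-57.5 m

Net displacement equals the area under the velocity-time graph (areas below the axis count negative).
0–6 s: ½(-2 + -12)(6) = -42 m
6–9 s: ½(-12 + -3)(3) = -22.5 m
9–15 s: ½(-3 + 8)(6) = 15 m
15–17 s: ½(8 + -10)(2) = -2 m
17–21 s: ½(-10 + 7)(4) = -6 m
Net displacement = -57.5 m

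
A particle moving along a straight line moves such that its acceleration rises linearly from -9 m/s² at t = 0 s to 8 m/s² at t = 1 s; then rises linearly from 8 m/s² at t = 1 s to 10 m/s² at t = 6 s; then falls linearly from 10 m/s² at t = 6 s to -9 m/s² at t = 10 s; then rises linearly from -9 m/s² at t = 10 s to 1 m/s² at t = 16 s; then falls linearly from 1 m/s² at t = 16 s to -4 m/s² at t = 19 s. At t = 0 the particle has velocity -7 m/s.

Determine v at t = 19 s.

11 m/s

Δv equals the area under the a-t graph; then v = v₀ + Δv.
0–1 s: ½(-9 + 8)(1) = -0.5 m/s
1–6 s: ½(8 + 10)(5) = 45 m/s
6–10 s: ½(10 + -9)(4) = 2 m/s
10–16 s: ½(-9 + 1)(6) = -24 m/s
16–19 s: ½(1 + -4)(3) = -4.5 m/s
Δv = 18 m/s, so v(19) = -7 + (18) = 11 m/s.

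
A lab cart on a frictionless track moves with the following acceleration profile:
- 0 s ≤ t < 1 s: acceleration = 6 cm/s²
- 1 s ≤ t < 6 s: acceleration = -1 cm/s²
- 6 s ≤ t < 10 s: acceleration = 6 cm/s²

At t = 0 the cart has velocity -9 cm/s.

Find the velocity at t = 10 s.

Δv equals the area under the a-t graph; then v = v₀ + Δv.
0–1 s: 6 × 1 = 6 cm/s
1–6 s: -1 × 5 = -5 cm/s
6–10 s: 6 × 4 = 24 cm/s
Δv = 25 cm/s, so v(10) = -9 + (25) = 16 cm/s.

16 cm/s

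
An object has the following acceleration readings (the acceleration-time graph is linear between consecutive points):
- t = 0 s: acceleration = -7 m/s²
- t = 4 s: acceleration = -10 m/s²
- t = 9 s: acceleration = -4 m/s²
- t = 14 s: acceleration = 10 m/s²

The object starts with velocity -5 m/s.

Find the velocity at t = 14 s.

Δv equals the area under the a-t graph; then v = v₀ + Δv.
0–4 s: ½(-7 + -10)(4) = -34 m/s
4–9 s: ½(-10 + -4)(5) = -35 m/s
9–14 s: ½(-4 + 10)(5) = 15 m/s
Δv = -54 m/s, so v(14) = -5 + (-54) = -59 m/s.

-59 m/s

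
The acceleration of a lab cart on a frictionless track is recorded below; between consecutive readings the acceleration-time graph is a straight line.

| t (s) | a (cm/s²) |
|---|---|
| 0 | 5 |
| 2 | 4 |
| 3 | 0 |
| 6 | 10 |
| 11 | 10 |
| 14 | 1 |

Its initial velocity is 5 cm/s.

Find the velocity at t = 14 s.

Δv equals the area under the a-t graph; then v = v₀ + Δv.
0–2 s: ½(5 + 4)(2) = 9 cm/s
2–3 s: ½(4 + 0)(1) = 2 cm/s
3–6 s: ½(0 + 10)(3) = 15 cm/s
6–11 s: 10 × 5 = 50 cm/s
11–14 s: ½(10 + 1)(3) = 16.5 cm/s
Δv = 92.5 cm/s, so v(14) = 5 + (92.5) = 97.5 cm/s.

97.5 cm/s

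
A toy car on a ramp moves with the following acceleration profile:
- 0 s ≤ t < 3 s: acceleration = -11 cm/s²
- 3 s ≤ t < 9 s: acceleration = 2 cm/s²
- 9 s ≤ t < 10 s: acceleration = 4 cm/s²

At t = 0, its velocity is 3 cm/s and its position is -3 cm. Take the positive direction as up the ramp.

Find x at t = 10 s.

On each constant-a segment, Δv = aΔt and Δx = v₀Δt + ½aΔt²; chain segment to segment.
0–3 s: v starts 3 cm/s; Δx = 3·3 + ½·-11·3² = -40.5 cm; v ends -30 cm/s.
3–9 s: v starts -30 cm/s; Δx = -30·6 + ½·2·6² = -144 cm; v ends -18 cm/s.
9–10 s: v starts -18 cm/s; Δx = -18·1 + ½·4·1² = -16 cm; v ends -14 cm/s.
x(10) = -3 + Σ Δx = -203.5 cm.

-203.5 cm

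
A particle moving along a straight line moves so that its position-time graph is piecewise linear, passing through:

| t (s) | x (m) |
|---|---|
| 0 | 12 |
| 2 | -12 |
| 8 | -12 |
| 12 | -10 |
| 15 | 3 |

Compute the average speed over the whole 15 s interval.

Average speed = (total path length)/(elapsed time); on a piecewise-linear x-t graph the path length is Σ|Δx|.
0–2 s: |Δx| = |-12 − 12| = 24 m
2–8 s: |Δx| = |-12 − -12| = 0 m
8–12 s: |Δx| = |-10 − -12| = 2 m
12–15 s: |Δx| = |3 − -10| = 13 m
Total path = 39 m; average speed = 39/15 = 2.6 m/s.

2.6 m/s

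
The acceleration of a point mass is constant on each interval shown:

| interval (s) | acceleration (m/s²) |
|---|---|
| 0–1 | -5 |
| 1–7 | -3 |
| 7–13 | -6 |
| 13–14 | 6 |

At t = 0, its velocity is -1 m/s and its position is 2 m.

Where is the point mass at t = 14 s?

-400.5 m

On each constant-a segment, Δv = aΔt and Δx = v₀Δt + ½aΔt²; chain segment to segment.
0–1 s: v starts -1 m/s; Δx = -1·1 + ½·-5·1² = -3.5 m; v ends -6 m/s.
1–7 s: v starts -6 m/s; Δx = -6·6 + ½·-3·6² = -90 m; v ends -24 m/s.
7–13 s: v starts -24 m/s; Δx = -24·6 + ½·-6·6² = -252 m; v ends -60 m/s.
13–14 s: v starts -60 m/s; Δx = -60·1 + ½·6·1² = -57 m; v ends -54 m/s.
x(14) = 2 + Σ Δx = -400.5 m.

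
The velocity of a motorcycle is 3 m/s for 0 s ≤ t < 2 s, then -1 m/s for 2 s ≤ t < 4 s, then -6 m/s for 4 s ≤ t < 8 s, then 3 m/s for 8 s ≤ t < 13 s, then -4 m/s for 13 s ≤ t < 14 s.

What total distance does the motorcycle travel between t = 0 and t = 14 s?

51 m

Total distance travelled is ∫|v| dt — sum the magnitudes of each area piece.
0–2 s: |3| × 2 = 6 m
2–4 s: |-1| × 2 = 2 m
4–8 s: |-6| × 4 = 24 m
8–13 s: |3| × 5 = 15 m
13–14 s: |-4| × 1 = 4 m
Total distance = 51 m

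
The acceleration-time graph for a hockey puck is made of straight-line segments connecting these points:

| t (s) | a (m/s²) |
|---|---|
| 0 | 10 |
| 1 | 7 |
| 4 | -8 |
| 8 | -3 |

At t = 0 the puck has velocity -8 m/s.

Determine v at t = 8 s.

-23 m/s

Δv equals the area under the a-t graph; then v = v₀ + Δv.
0–1 s: ½(10 + 7)(1) = 8.5 m/s
1–4 s: ½(7 + -8)(3) = -1.5 m/s
4–8 s: ½(-8 + -3)(4) = -22 m/s
Δv = -15 m/s, so v(8) = -8 + (-15) = -23 m/s.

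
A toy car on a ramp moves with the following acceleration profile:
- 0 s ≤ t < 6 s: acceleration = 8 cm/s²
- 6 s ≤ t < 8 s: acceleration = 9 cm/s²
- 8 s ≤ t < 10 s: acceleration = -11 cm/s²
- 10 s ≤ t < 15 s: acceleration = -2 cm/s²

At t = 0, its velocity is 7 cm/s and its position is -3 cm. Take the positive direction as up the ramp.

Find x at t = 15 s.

665 cm

On each constant-a segment, Δv = aΔt and Δx = v₀Δt + ½aΔt²; chain segment to segment.
0–6 s: v starts 7 cm/s; Δx = 7·6 + ½·8·6² = 186 cm; v ends 55 cm/s.
6–8 s: v starts 55 cm/s; Δx = 55·2 + ½·9·2² = 128 cm; v ends 73 cm/s.
8–10 s: v starts 73 cm/s; Δx = 73·2 + ½·-11·2² = 124 cm; v ends 51 cm/s.
10–15 s: v starts 51 cm/s; Δx = 51·5 + ½·-2·5² = 230 cm; v ends 41 cm/s.
x(15) = -3 + Σ Δx = 665 cm.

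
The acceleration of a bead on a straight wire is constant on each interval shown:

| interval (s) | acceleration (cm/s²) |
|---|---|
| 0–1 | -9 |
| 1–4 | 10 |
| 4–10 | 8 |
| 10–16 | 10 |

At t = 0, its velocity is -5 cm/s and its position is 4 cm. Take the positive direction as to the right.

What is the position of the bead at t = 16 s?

801.5 cm

On each constant-a segment, Δv = aΔt and Δx = v₀Δt + ½aΔt²; chain segment to segment.
0–1 s: v starts -5 cm/s; Δx = -5·1 + ½·-9·1² = -9.5 cm; v ends -14 cm/s.
1–4 s: v starts -14 cm/s; Δx = -14·3 + ½·10·3² = 3 cm; v ends 16 cm/s.
4–10 s: v starts 16 cm/s; Δx = 16·6 + ½·8·6² = 240 cm; v ends 64 cm/s.
10–16 s: v starts 64 cm/s; Δx = 64·6 + ½·10·6² = 564 cm; v ends 124 cm/s.
x(16) = 4 + Σ Δx = 801.5 cm.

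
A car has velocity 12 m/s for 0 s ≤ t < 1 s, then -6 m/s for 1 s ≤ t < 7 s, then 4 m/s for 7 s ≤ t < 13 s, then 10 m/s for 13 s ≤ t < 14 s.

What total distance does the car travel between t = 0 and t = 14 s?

Total distance travelled is ∫|v| dt — sum the magnitudes of each area piece.
0–1 s: |12| × 1 = 12 m
1–7 s: |-6| × 6 = 36 m
7–13 s: |4| × 6 = 24 m
13–14 s: |10| × 1 = 10 m
Total distance = 82 m

82 m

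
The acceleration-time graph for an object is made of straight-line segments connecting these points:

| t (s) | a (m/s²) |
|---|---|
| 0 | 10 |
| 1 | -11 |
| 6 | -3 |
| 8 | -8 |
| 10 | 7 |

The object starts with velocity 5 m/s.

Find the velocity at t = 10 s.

Δv equals the area under the a-t graph; then v = v₀ + Δv.
0–1 s: ½(10 + -11)(1) = -0.5 m/s
1–6 s: ½(-11 + -3)(5) = -35 m/s
6–8 s: ½(-3 + -8)(2) = -11 m/s
8–10 s: ½(-8 + 7)(2) = -1 m/s
Δv = -47.5 m/s, so v(10) = 5 + (-47.5) = -42.5 m/s.

-42.5 m/s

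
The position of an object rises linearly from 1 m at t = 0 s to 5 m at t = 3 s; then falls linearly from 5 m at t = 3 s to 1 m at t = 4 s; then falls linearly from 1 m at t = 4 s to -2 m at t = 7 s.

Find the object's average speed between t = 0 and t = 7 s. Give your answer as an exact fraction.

Average speed = (total path length)/(elapsed time); on a piecewise-linear x-t graph the path length is Σ|Δx|.
0–3 s: |Δx| = |5 − 1| = 4 m
3–4 s: |Δx| = |1 − 5| = 4 m
4–7 s: |Δx| = |-2 − 1| = 3 m
Total path = 11 m; average speed = 11/7 = 11/7 m/s.

11/7 m/s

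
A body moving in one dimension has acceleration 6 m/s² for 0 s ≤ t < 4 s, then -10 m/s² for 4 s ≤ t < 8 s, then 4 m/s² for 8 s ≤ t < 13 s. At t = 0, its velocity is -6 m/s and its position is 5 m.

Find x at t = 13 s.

-39 m

On each constant-a segment, Δv = aΔt and Δx = v₀Δt + ½aΔt²; chain segment to segment.
0–4 s: v starts -6 m/s; Δx = -6·4 + ½·6·4² = 24 m; v ends 18 m/s.
4–8 s: v starts 18 m/s; Δx = 18·4 + ½·-10·4² = -8 m; v ends -22 m/s.
8–13 s: v starts -22 m/s; Δx = -22·5 + ½·4·5² = -60 m; v ends -2 m/s.
x(13) = 5 + Σ Δx = -39 m.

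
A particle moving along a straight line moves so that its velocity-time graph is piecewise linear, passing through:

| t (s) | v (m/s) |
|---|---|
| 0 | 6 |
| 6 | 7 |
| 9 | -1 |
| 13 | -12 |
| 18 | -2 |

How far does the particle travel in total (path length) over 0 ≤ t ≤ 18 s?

Distance (not displacement) is the total path length: add the absolute areas under v-t.
0–6 s: |½(6 + 7)(6)| = 39 m
6–9 s: v = 0 at t = 8.625 s; triangle areas 9.1875 + 0.1875 = 9.375 m
9–13 s: |½(-1 + -12)(4)| = 26 m
13–18 s: |½(-12 + -2)(5)| = 35 m
Total distance = 109.375 m

109.375 m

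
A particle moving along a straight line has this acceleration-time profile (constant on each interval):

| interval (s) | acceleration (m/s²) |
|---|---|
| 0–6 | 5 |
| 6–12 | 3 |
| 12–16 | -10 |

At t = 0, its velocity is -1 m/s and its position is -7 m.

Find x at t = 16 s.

On each constant-a segment, Δv = aΔt and Δx = v₀Δt + ½aΔt²; chain segment to segment.
0–6 s: v starts -1 m/s; Δx = -1·6 + ½·5·6² = 84 m; v ends 29 m/s.
6–12 s: v starts 29 m/s; Δx = 29·6 + ½·3·6² = 228 m; v ends 47 m/s.
12–16 s: v starts 47 m/s; Δx = 47·4 + ½·-10·4² = 108 m; v ends 7 m/s.
x(16) = -7 + Σ Δx = 413 m.

413 m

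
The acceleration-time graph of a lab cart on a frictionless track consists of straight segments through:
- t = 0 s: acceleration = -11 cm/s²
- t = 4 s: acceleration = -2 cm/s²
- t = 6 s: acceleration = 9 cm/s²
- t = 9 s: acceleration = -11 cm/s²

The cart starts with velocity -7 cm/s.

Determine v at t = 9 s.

Δv equals the area under the a-t graph; then v = v₀ + Δv.
0–4 s: ½(-11 + -2)(4) = -26 cm/s
4–6 s: ½(-2 + 9)(2) = 7 cm/s
6–9 s: ½(9 + -11)(3) = -3 cm/s
Δv = -22 cm/s, so v(9) = -7 + (-22) = -29 cm/s.

-29 cm/s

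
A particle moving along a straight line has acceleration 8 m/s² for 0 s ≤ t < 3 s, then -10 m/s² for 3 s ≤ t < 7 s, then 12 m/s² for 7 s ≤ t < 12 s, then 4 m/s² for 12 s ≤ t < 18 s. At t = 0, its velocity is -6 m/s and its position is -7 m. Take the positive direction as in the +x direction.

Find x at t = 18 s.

On each constant-a segment, Δv = aΔt and Δx = v₀Δt + ½aΔt²; chain segment to segment.
0–3 s: v starts -6 m/s; Δx = -6·3 + ½·8·3² = 18 m; v ends 18 m/s.
3–7 s: v starts 18 m/s; Δx = 18·4 + ½·-10·4² = -8 m; v ends -22 m/s.
7–12 s: v starts -22 m/s; Δx = -22·5 + ½·12·5² = 40 m; v ends 38 m/s.
12–18 s: v starts 38 m/s; Δx = 38·6 + ½·4·6² = 300 m; v ends 62 m/s.
x(18) = -7 + Σ Δx = 343 m.

343 m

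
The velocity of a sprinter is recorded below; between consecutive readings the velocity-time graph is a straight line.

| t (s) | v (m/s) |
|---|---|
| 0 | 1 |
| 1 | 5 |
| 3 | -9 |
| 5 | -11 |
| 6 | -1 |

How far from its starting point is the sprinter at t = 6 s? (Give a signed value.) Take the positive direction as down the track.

Displacement is the signed area under the v-t curve.
0–1 s: ½(1 + 5)(1) = 3 m
1–3 s: ½(5 + -9)(2) = -4 m
3–5 s: ½(-9 + -11)(2) = -20 m
5–6 s: ½(-11 + -1)(1) = -6 m
Net displacement = -27 m

-27 m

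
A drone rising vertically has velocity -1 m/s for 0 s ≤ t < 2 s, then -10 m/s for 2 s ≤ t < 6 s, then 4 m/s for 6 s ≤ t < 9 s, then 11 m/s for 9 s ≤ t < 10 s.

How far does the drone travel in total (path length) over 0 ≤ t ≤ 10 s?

Distance (not displacement) is the total path length: add the absolute areas under v-t.
0–2 s: |-1| × 2 = 2 m
2–6 s: |-10| × 4 = 40 m
6–9 s: |4| × 3 = 12 m
9–10 s: |11| × 1 = 11 m
Total distance = 65 m

65 m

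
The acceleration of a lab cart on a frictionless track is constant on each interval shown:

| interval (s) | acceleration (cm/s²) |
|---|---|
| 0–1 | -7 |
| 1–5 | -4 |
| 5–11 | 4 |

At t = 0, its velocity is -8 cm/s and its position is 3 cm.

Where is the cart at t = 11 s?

On each constant-a segment, Δv = aΔt and Δx = v₀Δt + ½aΔt²; chain segment to segment.
0–1 s: v starts -8 cm/s; Δx = -8·1 + ½·-7·1² = -11.5 cm; v ends -15 cm/s.
1–5 s: v starts -15 cm/s; Δx = -15·4 + ½·-4·4² = -92 cm; v ends -31 cm/s.
5–11 s: v starts -31 cm/s; Δx = -31·6 + ½·4·6² = -114 cm; v ends -7 cm/s.
x(11) = 3 + Σ Δx = -214.5 cm.

-214.5 cm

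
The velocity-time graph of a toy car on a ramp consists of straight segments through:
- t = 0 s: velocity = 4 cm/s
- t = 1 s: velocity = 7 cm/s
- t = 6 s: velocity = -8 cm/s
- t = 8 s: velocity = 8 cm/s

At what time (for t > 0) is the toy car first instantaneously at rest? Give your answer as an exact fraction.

t = 10/3 s

v changes sign on 1–6 s (from 7 to -8); the graph is linear there, so v = 0 at t = 1 + (-7)·(6 − 1)/(-8 − 7) = 10/3 s.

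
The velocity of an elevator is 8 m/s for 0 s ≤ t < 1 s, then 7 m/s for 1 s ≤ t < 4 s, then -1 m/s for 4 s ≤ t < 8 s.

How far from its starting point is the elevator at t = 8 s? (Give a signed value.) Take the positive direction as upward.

Displacement is the signed area under the v-t curve.
0–1 s: 8 × 1 = 8 m
1–4 s: 7 × 3 = 21 m
4–8 s: -1 × 4 = -4 m
Net displacement = 25 m

25 m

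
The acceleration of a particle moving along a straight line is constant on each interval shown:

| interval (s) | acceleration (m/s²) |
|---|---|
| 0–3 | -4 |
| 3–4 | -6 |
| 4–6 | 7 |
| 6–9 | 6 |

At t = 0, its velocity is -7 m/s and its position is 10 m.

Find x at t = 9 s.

On each constant-a segment, Δv = aΔt and Δx = v₀Δt + ½aΔt²; chain segment to segment.
0–3 s: v starts -7 m/s; Δx = -7·3 + ½·-4·3² = -39 m; v ends -19 m/s.
3–4 s: v starts -19 m/s; Δx = -19·1 + ½·-6·1² = -22 m; v ends -25 m/s.
4–6 s: v starts -25 m/s; Δx = -25·2 + ½·7·2² = -36 m; v ends -11 m/s.
6–9 s: v starts -11 m/s; Δx = -11·3 + ½·6·3² = -6 m; v ends 7 m/s.
x(9) = 10 + Σ Δx = -93 m.

-93 m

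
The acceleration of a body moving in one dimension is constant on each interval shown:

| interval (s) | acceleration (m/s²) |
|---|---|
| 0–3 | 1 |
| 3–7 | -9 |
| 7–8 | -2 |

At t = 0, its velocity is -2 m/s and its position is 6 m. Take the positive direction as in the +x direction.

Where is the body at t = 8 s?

On each constant-a segment, Δv = aΔt and Δx = v₀Δt + ½aΔt²; chain segment to segment.
0–3 s: v starts -2 m/s; Δx = -2·3 + ½·1·3² = -1.5 m; v ends 1 m/s.
3–7 s: v starts 1 m/s; Δx = 1·4 + ½·-9·4² = -68 m; v ends -35 m/s.
7–8 s: v starts -35 m/s; Δx = -35·1 + ½·-2·1² = -36 m; v ends -37 m/s.
x(8) = 6 + Σ Δx = -99.5 m.

-99.5 m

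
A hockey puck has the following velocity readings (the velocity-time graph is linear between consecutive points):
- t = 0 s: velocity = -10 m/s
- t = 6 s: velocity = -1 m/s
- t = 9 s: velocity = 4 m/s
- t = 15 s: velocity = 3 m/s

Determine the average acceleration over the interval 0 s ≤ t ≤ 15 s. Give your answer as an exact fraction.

13/15 m/s²

Average acceleration = Δv/Δt = (3 − -10)/(15 − 0) = 13/15 m/s².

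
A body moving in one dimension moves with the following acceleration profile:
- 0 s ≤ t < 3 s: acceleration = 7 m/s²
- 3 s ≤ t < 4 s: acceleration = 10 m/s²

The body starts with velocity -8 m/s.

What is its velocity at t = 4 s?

23 m/s

Δv equals the area under the a-t graph; then v = v₀ + Δv.
0–3 s: 7 × 3 = 21 m/s
3–4 s: 10 × 1 = 10 m/s
Δv = 31 m/s, so v(4) = -8 + (31) = 23 m/s.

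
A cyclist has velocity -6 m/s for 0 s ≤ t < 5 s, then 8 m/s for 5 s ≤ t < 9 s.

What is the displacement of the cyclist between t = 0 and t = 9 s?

2 m

Net displacement equals the area under the velocity-time graph (areas below the axis count negative).
0–5 s: -6 × 5 = -30 m
5–9 s: 8 × 4 = 32 m
Net displacement = 2 m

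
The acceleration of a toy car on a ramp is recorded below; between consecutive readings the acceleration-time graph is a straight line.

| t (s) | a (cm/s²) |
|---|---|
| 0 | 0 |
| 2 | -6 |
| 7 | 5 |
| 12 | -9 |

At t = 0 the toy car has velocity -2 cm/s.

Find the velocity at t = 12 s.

Δv equals the area under the a-t graph; then v = v₀ + Δv.
0–2 s: ½(0 + -6)(2) = -6 cm/s
2–7 s: ½(-6 + 5)(5) = -2.5 cm/s
7–12 s: ½(5 + -9)(5) = -10 cm/s
Δv = -18.5 cm/s, so v(12) = -2 + (-18.5) = -20.5 cm/s.

-20.5 cm/s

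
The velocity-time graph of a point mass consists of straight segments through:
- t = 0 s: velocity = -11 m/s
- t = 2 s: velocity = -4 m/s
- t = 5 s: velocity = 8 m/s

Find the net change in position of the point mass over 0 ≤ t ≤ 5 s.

Displacement is the signed area under the v-t curve.
0–2 s: ½(-11 + -4)(2) = -15 m
2–5 s: ½(-4 + 8)(3) = 6 m
Net displacement = -9 m

-9 m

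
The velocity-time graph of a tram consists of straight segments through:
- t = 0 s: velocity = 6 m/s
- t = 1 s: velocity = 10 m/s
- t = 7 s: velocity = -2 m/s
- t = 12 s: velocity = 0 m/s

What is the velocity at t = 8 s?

-1.6 m/s

On 7–12 s the graph is linear from -2 to 0 m/s: v(8) = -2 + (0 − -2)·(8 − 7)/(12 − 7) = -1.6 m/s.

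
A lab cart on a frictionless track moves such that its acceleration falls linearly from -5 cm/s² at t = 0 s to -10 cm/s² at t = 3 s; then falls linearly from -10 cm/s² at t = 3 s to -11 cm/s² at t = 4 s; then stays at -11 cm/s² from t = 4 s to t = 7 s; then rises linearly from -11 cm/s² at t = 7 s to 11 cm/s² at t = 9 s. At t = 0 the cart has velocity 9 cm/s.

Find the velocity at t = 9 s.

Δv equals the area under the a-t graph; then v = v₀ + Δv.
0–3 s: ½(-5 + -10)(3) = -22.5 cm/s
3–4 s: ½(-10 + -11)(1) = -10.5 cm/s
4–7 s: -11 × 3 = -33 cm/s
7–9 s: ½(-11 + 11)(2) = 0 cm/s
Δv = -66 cm/s, so v(9) = 9 + (-66) = -57 cm/s.

-57 cm/s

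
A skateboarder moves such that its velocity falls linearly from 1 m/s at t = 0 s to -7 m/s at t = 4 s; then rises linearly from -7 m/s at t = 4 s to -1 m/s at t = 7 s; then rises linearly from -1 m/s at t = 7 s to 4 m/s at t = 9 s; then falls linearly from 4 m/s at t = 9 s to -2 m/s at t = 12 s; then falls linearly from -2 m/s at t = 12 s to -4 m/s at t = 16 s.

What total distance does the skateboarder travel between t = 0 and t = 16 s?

Distance (not displacement) is the total path length: add the absolute areas under v-t.
0–4 s: v = 0 at t = 0.5 s; triangle areas 0.25 + 12.25 = 12.5 m
4–7 s: |½(-7 + -1)(3)| = 12 m
7–9 s: v = 0 at t = 7.4 s; triangle areas 0.2 + 3.2 = 3.4 m
9–12 s: v = 0 at t = 11 s; triangle areas 4 + 1 = 5 m
12–16 s: |½(-2 + -4)(4)| = 12 m
Total distance = 44.9 m

44.9 m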